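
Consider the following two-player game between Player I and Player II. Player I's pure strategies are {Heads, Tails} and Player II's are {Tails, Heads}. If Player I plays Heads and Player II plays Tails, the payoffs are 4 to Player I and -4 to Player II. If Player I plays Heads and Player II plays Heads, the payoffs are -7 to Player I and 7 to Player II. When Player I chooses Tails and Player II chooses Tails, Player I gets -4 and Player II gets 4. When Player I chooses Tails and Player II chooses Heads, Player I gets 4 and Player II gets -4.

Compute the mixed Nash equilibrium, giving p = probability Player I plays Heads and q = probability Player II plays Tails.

Set Player II's expected payoff from Tails equal to that from Heads:
  Player II's payoff to Tails: p·(-4) + (1−p)·4 = -8p + 4
  Player II's payoff to Heads: p·7 + (1−p)·(-4) = 11p - 4
  -8p + 4 = 11p - 4  ⇒  -19p = -8  ⇒  p = 8/19.
Player II's mix must leave Player I indifferent between Heads and Tails.
  Player I's payoff to Heads: q·4 + (1−q)·(-7) = 11q - 7
  Player I's payoff to Tails: q·(-4) + (1−q)·4 = -8q + 4
  11q - 7 = -8q + 4  ⇒  19q = 11  ⇒  q = 11/19.

p = 8/19, q = 11/19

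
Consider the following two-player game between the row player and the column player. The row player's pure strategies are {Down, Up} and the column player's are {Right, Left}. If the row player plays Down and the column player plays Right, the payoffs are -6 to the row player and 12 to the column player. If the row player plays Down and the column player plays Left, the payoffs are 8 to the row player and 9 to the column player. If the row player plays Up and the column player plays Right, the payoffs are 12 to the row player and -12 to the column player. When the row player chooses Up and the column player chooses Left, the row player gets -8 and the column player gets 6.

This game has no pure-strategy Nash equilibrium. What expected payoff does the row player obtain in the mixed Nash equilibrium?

The row player's indifference between Down and Up determines the column player's mixing probability q:
  the row player's payoff from Down: q·(-6) + (1−q)·8 = -14q + 8
  the row player's payoff from Up: q·12 + (1−q)·(-8) = 20q - 8
  -14q + 8 = 20q - 8  ⇒  -34q = -16  ⇒  q = 8/17.
At equilibrium the row player is indifferent across rows, so the row player's payoff equals the payoff from Down: (8/17)·(-6) + (9/17)·8 = 24/17.

24/17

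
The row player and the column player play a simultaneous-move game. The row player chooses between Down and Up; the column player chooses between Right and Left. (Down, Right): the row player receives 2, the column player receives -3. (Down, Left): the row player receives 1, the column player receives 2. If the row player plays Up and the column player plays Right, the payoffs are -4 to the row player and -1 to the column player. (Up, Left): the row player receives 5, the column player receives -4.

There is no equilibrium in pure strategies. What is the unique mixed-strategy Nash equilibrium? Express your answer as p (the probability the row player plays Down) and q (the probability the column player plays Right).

p = 3/8, q = 2/5

The row player's mix must leave the column player indifferent between Right and Left.
  the column player's expected payoff from Right: p·(-3) + (1−p)·(-1) = -2p - 1
  the column player's expected payoff from Left: p·2 + (1−p)·(-4) = 6p - 4
  -2p - 1 = 6p - 4  ⇒  -8p = -3  ⇒  p = 3/8.
The row player's indifference between Down and Up determines the column player's mixing probability q:
  the row player's payoff from Down: q·2 + (1−q)·1 = q + 1
  the row player's payoff from Up: q·(-4) + (1−q)·5 = -9q + 5
  q + 1 = -9q + 5  ⇒  10q = 4  ⇒  q = 2/5.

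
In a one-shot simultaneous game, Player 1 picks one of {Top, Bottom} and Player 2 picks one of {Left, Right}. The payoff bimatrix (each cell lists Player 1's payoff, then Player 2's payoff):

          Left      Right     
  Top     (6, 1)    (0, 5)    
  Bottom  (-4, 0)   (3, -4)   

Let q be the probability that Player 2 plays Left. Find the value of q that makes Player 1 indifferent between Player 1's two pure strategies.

q = 3/13

In a mixed equilibrium Player 1 is indifferent between Top and Bottom; this condition fixes q.
  Player 1's payoff from Top: q·6 + (1−q)·0 = 6q
  Player 1's payoff from Bottom: q·(-4) + (1−q)·3 = -7q + 3
  6q = -7q + 3  ⇒  13q = 3  ⇒  q = 3/13.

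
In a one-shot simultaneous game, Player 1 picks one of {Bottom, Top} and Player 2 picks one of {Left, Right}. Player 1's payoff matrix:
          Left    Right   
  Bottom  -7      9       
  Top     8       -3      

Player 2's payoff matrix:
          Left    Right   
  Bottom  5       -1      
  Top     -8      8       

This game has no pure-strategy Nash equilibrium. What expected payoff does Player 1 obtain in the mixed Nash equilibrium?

17/9

For Player 1 to be willing to mix, Player 1 must be indifferent between Bottom and Top, which pins down Player 2's mix.
  Player 1's payoff to Bottom: q·(-7) + (1−q)·9 = -16q + 9
  Player 1's payoff to Top: q·8 + (1−q)·(-3) = 11q - 3
  -16q + 9 = 11q - 3  ⇒  -27q = -12  ⇒  q = 4/9.
At equilibrium Player 1 is indifferent across rows, so Player 1's payoff equals the payoff from Bottom: (4/9)·(-7) + (5/9)·9 = 17/9.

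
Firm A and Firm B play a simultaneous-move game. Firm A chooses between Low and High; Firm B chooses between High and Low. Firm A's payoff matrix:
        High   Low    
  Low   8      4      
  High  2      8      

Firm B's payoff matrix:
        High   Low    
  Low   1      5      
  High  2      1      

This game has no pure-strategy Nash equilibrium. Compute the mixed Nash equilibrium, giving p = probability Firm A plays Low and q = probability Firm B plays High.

Firm A's mix must leave Firm B indifferent between High and Low.
  Firm B's expected payoff from High: p·1 + (1−p)·2 = -p + 2
  Firm B's expected payoff from Low: p·5 + (1−p)·1 = 4p + 1
  -p + 2 = 4p + 1  ⇒  -5p = -1  ⇒  p = 1/5.
Set Firm A's expected payoff from Low equal to that from High:
  Firm A's payoff from Low: q·8 + (1−q)·4 = 4q + 4
  Firm A's payoff from High: q·2 + (1−q)·8 = -6q + 8
  4q + 4 = -6q + 8  ⇒  10q = 4  ⇒  q = 2/5.

p = 1/5, q = 2/5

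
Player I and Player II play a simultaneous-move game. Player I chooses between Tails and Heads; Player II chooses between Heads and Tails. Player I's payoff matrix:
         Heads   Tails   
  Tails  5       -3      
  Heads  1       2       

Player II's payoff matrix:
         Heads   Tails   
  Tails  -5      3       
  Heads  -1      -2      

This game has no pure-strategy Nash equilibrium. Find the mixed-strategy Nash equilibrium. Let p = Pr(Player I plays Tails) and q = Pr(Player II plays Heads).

p = 1/9, q = 5/9

Player II's indifference between Heads and Tails determines Player I's mixing probability p:
  Player II's expected payoff from Heads: p·(-5) + (1−p)·(-1) = -4p - 1
  Player II's expected payoff from Tails: p·3 + (1−p)·(-2) = 5p - 2
  -4p - 1 = 5p - 2  ⇒  -9p = -1  ⇒  p = 1/9.
Player II's mix must leave Player I indifferent between Tails and Heads.
  Player I's expected payoff from Tails: q·5 + (1−q)·(-3) = 8q - 3
  Player I's expected payoff from Heads: q·1 + (1−q)·2 = -q + 2
  8q - 3 = -q + 2  ⇒  9q = 5  ⇒  q = 5/9.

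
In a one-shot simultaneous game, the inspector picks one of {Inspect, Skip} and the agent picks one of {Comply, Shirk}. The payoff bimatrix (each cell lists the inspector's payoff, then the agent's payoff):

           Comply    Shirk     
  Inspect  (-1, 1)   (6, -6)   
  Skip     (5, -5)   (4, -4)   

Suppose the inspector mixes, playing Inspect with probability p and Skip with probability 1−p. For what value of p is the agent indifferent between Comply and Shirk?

p = 1/8

The agent's indifference between Comply and Shirk determines the inspector's mixing probability p:
  the agent's payoff from Comply: p·1 + (1−p)·(-5) = 6p - 5
  the agent's payoff from Shirk: p·(-6) + (1−p)·(-4) = -2p - 4
  6p - 5 = -2p - 4  ⇒  8p = 1  ⇒  p = 1/8.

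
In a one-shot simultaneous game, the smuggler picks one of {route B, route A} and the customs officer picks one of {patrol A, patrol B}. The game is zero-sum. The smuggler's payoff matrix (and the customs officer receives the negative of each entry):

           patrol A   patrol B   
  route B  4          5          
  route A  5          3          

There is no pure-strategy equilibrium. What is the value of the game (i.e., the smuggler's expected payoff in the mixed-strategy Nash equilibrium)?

Set the smuggler's expected payoff from route B equal to that from route A:
  the smuggler's payoff from route B: q·4 + (1−q)·5 = -q + 5
  the smuggler's payoff from route A: q·5 + (1−q)·3 = 2q + 3
  -q + 5 = 2q + 3  ⇒  -3q = -2  ⇒  q = 2/3.
The value is the smuggler's expected payoff against this mix (using route B): (2/3)·4 + (1/3)·5 = 13/3.

v = 13/3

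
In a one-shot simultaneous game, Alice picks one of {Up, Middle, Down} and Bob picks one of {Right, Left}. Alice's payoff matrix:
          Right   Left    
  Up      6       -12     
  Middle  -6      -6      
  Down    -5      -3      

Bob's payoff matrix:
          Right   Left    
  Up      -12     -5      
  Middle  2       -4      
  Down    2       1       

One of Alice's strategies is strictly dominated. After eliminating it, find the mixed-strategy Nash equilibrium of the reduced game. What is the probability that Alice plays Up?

Alice's strategy Middle is strictly dominated by Down: -5 > -6 and -3 > -6. Eliminate Middle.
For Bob to be willing to mix, Bob must be indifferent between Right and Left, which pins down Alice's mix.
  Bob's expected payoff from Right: p·(-12) + (1−p)·2 = -14p + 2
  Bob's expected payoff from Left: p·(-5) + (1−p)·1 = -6p + 1
  -14p + 2 = -6p + 1  ⇒  -8p = -1  ⇒  p = 1/8.

p = 1/8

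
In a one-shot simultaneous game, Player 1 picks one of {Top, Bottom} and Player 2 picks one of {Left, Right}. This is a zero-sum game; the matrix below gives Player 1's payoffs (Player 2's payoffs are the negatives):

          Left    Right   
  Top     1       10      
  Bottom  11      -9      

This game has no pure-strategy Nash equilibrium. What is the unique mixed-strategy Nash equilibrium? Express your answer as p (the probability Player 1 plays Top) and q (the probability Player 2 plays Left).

Player 2's indifference between Left and Right determines Player 1's mixing probability p:
  Player 2's expected payoff from Left: p·(-1) + (1−p)·(-11) = 10p - 11
  Player 2's expected payoff from Right: p·(-10) + (1−p)·9 = -19p + 9
  10p - 11 = -19p + 9  ⇒  29p = 20  ⇒  p = 20/29.
Player 2's mix must leave Player 1 indifferent between Top and Bottom.
  Player 1's payoff from Top: q·1 + (1−q)·10 = -9q + 10
  Player 1's payoff from Bottom: q·11 + (1−q)·(-9) = 20q - 9
  -9q + 10 = 20q - 9  ⇒  -29q = -19  ⇒  q = 19/29.

p = 20/29, q = 19/29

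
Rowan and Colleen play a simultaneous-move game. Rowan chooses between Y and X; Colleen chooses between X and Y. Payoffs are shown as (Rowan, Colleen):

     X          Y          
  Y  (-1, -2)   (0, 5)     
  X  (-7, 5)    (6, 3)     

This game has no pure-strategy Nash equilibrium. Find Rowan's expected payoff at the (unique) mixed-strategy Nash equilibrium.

-1/2

In a mixed equilibrium Rowan is indifferent between Y and X; this condition fixes q.
  Rowan's payoff from Y: q·(-1) + (1−q)·0 = -q
  Rowan's payoff from X: q·(-7) + (1−q)·6 = -13q + 6
  -q = -13q + 6  ⇒  12q = 6  ⇒  q = 1/2.
At equilibrium Rowan is indifferent across rows, so Rowan's payoff equals the payoff from Y: (1/2)·(-1) + (1/2)·0 = -1/2.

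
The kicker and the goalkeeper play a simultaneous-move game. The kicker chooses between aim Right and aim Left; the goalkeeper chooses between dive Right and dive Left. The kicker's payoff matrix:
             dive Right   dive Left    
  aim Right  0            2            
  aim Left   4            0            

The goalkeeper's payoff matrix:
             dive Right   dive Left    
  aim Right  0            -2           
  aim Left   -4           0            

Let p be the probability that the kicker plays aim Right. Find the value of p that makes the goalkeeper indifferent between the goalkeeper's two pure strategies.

In a mixed equilibrium the goalkeeper is indifferent between dive Right and dive Left; this condition fixes p.
  the goalkeeper's expected payoff from dive Right: p·0 + (1−p)·(-4) = 4p - 4
  the goalkeeper's expected payoff from dive Left: p·(-2) + (1−p)·0 = -2p
  4p - 4 = -2p  ⇒  6p = 4  ⇒  p = 2/3.

p = 2/3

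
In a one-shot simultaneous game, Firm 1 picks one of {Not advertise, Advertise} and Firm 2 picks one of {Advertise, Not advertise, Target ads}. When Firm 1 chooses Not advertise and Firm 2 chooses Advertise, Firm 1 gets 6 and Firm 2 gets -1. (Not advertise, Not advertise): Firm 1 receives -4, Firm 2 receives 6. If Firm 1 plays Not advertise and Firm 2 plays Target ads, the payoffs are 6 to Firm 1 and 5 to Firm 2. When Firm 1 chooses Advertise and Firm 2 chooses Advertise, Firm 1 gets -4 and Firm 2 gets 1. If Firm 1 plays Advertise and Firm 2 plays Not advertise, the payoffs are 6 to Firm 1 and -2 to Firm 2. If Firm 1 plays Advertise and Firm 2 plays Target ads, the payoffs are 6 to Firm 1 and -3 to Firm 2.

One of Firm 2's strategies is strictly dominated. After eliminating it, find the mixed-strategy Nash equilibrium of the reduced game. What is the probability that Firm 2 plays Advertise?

q = 1/2

Firm 2's strategy Target ads is strictly dominated by Not advertise: 6 > 5 and -2 > -3. Eliminate Target ads.
Set Firm 1's expected payoff from Not advertise equal to that from Advertise:
  Firm 1's payoff to Not advertise: q·6 + (1−q)·(-4) = 10q - 4
  Firm 1's payoff to Advertise: q·(-4) + (1−q)·6 = -10q + 6
  10q - 4 = -10q + 6  ⇒  20q = 10  ⇒  q = 1/2.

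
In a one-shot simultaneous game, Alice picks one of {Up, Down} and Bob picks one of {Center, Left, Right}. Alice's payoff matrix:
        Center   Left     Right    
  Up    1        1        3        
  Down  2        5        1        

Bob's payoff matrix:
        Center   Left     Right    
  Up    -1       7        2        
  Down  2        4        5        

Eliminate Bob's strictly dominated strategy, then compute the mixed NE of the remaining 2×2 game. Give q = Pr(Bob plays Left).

q = 1/3

Bob's strategy Center is strictly dominated by Right: 2 > -1 and 5 > 2. Eliminate Center.
Bob's mix must leave Alice indifferent between Up and Down.
  Alice's payoff from Up: q·1 + (1−q)·3 = -2q + 3
  Alice's payoff from Down: q·5 + (1−q)·1 = 4q + 1
  -2q + 3 = 4q + 1  ⇒  -6q = -2  ⇒  q = 1/3.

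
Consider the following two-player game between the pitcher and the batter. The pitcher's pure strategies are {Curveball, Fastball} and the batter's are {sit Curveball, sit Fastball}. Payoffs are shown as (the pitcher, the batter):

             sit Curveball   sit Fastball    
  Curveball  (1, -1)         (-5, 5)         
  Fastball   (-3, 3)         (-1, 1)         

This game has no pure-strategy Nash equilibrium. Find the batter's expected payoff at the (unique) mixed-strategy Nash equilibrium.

2

The batter's indifference between sit Curveball and sit Fastball determines the pitcher's mixing probability p:
  the batter's payoff from sit Curveball: p·(-1) + (1−p)·3 = -4p + 3
  the batter's payoff from sit Fastball: p·5 + (1−p)·1 = 4p + 1
  -4p + 3 = 4p + 1  ⇒  -8p = -2  ⇒  p = 1/4.
At equilibrium the batter is indifferent across columns, so the batter's payoff equals the payoff from sit Curveball: (1/4)·(-1) + (3/4)·3 = 2.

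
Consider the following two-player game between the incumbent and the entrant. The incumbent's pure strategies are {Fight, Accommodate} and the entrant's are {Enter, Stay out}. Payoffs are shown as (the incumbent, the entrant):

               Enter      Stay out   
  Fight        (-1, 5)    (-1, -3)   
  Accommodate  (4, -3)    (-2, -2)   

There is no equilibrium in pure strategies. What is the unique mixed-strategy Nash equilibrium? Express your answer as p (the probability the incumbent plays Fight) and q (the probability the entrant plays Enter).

The incumbent's mix must leave the entrant indifferent between Enter and Stay out.
  the entrant's expected payoff from Enter: p·5 + (1−p)·(-3) = 8p - 3
  the entrant's expected payoff from Stay out: p·(-3) + (1−p)·(-2) = -p - 2
  8p - 3 = -p - 2  ⇒  9p = 1  ⇒  p = 1/9.
The incumbent's indifference between Fight and Accommodate determines the entrant's mixing probability q:
  the incumbent's expected payoff from Fight: q·(-1) + (1−q)·(-1) = -1
  the incumbent's expected payoff from Accommodate: q·4 + (1−q)·(-2) = 6q - 2
  -1 = 6q - 2  ⇒  -6q = -1  ⇒  q = 1/6.

p = 1/9, q = 1/6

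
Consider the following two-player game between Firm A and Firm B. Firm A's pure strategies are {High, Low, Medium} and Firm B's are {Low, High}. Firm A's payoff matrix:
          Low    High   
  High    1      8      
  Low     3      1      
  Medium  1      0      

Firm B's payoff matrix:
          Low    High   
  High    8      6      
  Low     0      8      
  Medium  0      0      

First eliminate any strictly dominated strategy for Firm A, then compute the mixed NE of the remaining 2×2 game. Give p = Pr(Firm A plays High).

Firm A's strategy Medium is strictly dominated by Low: 3 > 1 and 1 > 0. Eliminate Medium.
In a mixed equilibrium Firm B is indifferent between Low and High; this condition fixes p.
  Firm B's payoff from Low: p·8 + (1−p)·0 = 8p
  Firm B's payoff from High: p·6 + (1−p)·8 = -2p + 8
  8p = -2p + 8  ⇒  10p = 8  ⇒  p = 4/5.

p = 4/5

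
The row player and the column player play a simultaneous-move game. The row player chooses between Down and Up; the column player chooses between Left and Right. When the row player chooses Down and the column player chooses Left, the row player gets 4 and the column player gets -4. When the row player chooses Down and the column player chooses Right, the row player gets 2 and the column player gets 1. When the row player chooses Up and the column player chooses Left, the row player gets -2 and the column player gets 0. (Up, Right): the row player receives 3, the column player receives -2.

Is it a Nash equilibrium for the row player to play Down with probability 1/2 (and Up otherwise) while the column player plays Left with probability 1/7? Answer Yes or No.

Given the row player's mix p = 1/2, the column player's payoff from Left is -2 but from Right is -1/2. The column player strictly prefers Right, so the column player would not mix.
So the proposed profile is not a Nash equilibrium.

No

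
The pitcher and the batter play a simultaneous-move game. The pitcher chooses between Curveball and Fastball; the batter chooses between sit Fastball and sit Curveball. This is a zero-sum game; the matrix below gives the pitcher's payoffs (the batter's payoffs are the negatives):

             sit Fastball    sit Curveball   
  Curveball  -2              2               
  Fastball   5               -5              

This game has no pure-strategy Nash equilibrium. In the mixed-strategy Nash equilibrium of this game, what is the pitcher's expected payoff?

In a mixed equilibrium the pitcher is indifferent between Curveball and Fastball; this condition fixes q.
  the pitcher's payoff from Curveball: q·(-2) + (1−q)·2 = -4q + 2
  the pitcher's payoff from Fastball: q·5 + (1−q)·(-5) = 10q - 5
  -4q + 2 = 10q - 5  ⇒  -14q = -7  ⇒  q = 1/2.
At equilibrium the pitcher is indifferent across rows, so the pitcher's payoff equals the payoff from Curveball: (1/2)·(-2) + (1/2)·2 = 0.

0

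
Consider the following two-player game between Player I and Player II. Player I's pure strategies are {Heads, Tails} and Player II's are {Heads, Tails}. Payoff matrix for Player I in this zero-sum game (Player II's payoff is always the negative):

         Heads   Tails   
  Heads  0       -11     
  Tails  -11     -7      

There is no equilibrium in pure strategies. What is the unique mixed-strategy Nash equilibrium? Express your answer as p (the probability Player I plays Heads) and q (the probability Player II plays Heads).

p = 4/15, q = 4/15

For Player II to be willing to mix, Player II must be indifferent between Heads and Tails, which pins down Player I's mix.
  Player II's payoff to Heads: p·0 + (1−p)·11 = -11p + 11
  Player II's payoff to Tails: p·11 + (1−p)·7 = 4p + 7
  -11p + 11 = 4p + 7  ⇒  -15p = -4  ⇒  p = 4/15.
Player I's indifference between Heads and Tails determines Player II's mixing probability q:
  Player I's payoff from Heads: q·0 + (1−q)·(-11) = 11q - 11
  Player I's payoff from Tails: q·(-11) + (1−q)·(-7) = -4q - 7
  11q - 11 = -4q - 7  ⇒  15q = 4  ⇒  q = 4/15.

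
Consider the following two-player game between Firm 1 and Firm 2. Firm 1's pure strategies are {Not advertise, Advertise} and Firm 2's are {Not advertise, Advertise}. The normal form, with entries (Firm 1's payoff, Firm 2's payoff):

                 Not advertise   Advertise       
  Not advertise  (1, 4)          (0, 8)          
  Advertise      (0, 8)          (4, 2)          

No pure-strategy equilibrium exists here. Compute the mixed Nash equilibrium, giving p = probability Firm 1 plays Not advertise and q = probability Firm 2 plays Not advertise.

p = 3/5, q = 4/5

Set Firm 2's expected payoff from Not advertise equal to that from Advertise:
  Firm 2's payoff from Not advertise: p·4 + (1−p)·8 = -4p + 8
  Firm 2's payoff from Advertise: p·8 + (1−p)·2 = 6p + 2
  -4p + 8 = 6p + 2  ⇒  -10p = -6  ⇒  p = 3/5.
Set Firm 1's expected payoff from Not advertise equal to that from Advertise:
  Firm 1's payoff from Not advertise: q·1 + (1−q)·0 = q
  Firm 1's payoff from Advertise: q·0 + (1−q)·4 = -4q + 4
  q = -4q + 4  ⇒  5q = 4  ⇒  q = 4/5.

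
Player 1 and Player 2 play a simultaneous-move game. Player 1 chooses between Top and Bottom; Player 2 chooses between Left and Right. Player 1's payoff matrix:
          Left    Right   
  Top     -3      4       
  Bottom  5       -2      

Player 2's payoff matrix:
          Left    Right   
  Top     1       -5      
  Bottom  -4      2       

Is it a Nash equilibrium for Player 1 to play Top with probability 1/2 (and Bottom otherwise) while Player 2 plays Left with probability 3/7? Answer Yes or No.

Check Player 2's indifference given Player 1's mix p = 1/2:
  payoff from Left = -3/2; payoff from Right = -3/2 — equal.
Check Player 1's indifference given Player 2's mix q = 3/7:
  payoff from Top = 1; payoff from Bottom = 1 — equal.
Both players are indifferent, so neither can profitably deviate.

Yes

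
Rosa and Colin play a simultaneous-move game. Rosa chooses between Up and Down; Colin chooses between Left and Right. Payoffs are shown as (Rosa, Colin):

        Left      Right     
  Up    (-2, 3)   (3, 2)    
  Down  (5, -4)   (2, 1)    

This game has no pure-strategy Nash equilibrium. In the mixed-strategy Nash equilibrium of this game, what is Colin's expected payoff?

In a mixed equilibrium Colin is indifferent between Left and Right; this condition fixes p.
  Colin's expected payoff from Left: p·3 + (1−p)·(-4) = 7p - 4
  Colin's expected payoff from Right: p·2 + (1−p)·1 = p + 1
  7p - 4 = p + 1  ⇒  6p = 5  ⇒  p = 5/6.
At equilibrium Colin is indifferent across columns, so Colin's payoff equals the payoff from Left: (5/6)·3 + (1/6)·(-4) = 11/6.

11/6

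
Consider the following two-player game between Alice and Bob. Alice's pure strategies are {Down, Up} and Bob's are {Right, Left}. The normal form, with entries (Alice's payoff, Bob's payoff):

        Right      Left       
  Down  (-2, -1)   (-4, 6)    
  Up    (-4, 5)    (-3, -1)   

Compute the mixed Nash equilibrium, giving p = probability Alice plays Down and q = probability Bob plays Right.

For Bob to be willing to mix, Bob must be indifferent between Right and Left, which pins down Alice's mix.
  Bob's payoff from Right: p·(-1) + (1−p)·5 = -6p + 5
  Bob's payoff from Left: p·6 + (1−p)·(-1) = 7p - 1
  -6p + 5 = 7p - 1  ⇒  -13p = -6  ⇒  p = 6/13.
Set Alice's expected payoff from Down equal to that from Up:
  Alice's payoff to Down: q·(-2) + (1−q)·(-4) = 2q - 4
  Alice's payoff to Up: q·(-4) + (1−q)·(-3) = -q - 3
  2q - 4 = -q - 3  ⇒  3q = 1  ⇒  q = 1/3.

p = 6/13, q = 1/3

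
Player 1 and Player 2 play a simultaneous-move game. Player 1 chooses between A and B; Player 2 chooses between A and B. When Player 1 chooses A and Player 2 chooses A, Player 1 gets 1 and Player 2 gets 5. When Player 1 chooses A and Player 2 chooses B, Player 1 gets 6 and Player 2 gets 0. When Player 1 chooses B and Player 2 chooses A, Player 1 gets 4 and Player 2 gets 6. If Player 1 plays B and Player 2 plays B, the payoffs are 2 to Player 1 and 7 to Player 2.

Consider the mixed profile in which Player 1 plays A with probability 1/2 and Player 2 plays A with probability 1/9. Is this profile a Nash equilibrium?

Given Player 1's mix p = 1/2, Player 2's payoff from A is 11/2 but from B is 7/2. Player 2 strictly prefers A, so Player 2 would not mix.
So the proposed profile is not a Nash equilibrium.

No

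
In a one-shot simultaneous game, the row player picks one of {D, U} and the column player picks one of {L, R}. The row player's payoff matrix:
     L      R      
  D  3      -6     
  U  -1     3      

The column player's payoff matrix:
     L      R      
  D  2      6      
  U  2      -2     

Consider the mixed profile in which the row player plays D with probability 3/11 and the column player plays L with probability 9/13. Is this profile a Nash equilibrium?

Given the row player's mix p = 3/11, the column player's payoff from L is 2 but from R is 2/11. The column player strictly prefers L, so the column player would not mix.
So the proposed profile is not a Nash equilibrium.

No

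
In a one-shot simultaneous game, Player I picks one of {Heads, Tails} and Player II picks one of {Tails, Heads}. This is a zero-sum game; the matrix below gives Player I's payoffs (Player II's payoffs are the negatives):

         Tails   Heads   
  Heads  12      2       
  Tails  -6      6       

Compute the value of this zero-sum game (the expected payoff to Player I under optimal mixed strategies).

v = 42/11

Player II's mix must leave Player I indifferent between Heads and Tails.
  Player I's payoff to Heads: q·12 + (1−q)·2 = 10q + 2
  Player I's payoff to Tails: q·(-6) + (1−q)·6 = -12q + 6
  10q + 2 = -12q + 6  ⇒  22q = 4  ⇒  q = 2/11.
The value is Player I's expected payoff against this mix (using Heads): (2/11)·12 + (9/11)·2 = 42/11.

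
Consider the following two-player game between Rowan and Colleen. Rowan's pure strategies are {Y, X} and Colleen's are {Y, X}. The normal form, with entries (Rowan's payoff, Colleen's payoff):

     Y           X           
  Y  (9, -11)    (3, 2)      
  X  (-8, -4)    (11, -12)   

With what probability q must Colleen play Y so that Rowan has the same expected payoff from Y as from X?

Set Rowan's expected payoff from Y equal to that from X:
  Rowan's payoff from Y: q·9 + (1−q)·3 = 6q + 3
  Rowan's payoff from X: q·(-8) + (1−q)·11 = -19q + 11
  6q + 3 = -19q + 11  ⇒  25q = 8  ⇒  q = 8/25.

q = 8/25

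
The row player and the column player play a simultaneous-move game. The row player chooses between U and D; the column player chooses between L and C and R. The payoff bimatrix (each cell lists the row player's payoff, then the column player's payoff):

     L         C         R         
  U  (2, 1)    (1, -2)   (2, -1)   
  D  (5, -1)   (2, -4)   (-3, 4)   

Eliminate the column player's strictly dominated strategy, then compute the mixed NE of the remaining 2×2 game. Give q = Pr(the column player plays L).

The column player's strategy C is strictly dominated by L: 1 > -2 and -1 > -4. Eliminate C.
The column player's mix must leave the row player indifferent between U and D.
  the row player's payoff from U: q·2 + (1−q)·2 = 2
  the row player's payoff from D: q·5 + (1−q)·(-3) = 8q - 3
  2 = 8q - 3  ⇒  -8q = -5  ⇒  q = 5/8.

q = 5/8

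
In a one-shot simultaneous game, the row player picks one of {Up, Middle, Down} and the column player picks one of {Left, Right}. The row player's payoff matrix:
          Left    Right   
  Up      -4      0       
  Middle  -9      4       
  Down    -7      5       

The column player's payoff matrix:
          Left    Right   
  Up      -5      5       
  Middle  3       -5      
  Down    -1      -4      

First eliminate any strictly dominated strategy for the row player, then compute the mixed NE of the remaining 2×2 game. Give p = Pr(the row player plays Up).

The row player's strategy Middle is strictly dominated by Down: -7 > -9 and 5 > 4. Eliminate Middle.
In a mixed equilibrium the column player is indifferent between Left and Right; this condition fixes p.
  the column player's payoff to Left: p·(-5) + (1−p)·(-1) = -4p - 1
  the column player's payoff to Right: p·5 + (1−p)·(-4) = 9p - 4
  -4p - 1 = 9p - 4  ⇒  -13p = -3  ⇒  p = 3/13.

p = 3/13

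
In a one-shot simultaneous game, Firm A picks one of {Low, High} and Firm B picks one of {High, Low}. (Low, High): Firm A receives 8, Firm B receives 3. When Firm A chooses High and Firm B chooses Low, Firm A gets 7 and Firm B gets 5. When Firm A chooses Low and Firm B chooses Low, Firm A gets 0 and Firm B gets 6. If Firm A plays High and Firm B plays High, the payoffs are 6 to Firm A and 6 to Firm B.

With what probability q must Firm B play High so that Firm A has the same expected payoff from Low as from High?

q = 7/9

For Firm A to be willing to mix, Firm A must be indifferent between Low and High, which pins down Firm B's mix.
  Firm A's expected payoff from Low: q·8 + (1−q)·0 = 8q
  Firm A's expected payoff from High: q·6 + (1−q)·7 = -q + 7
  8q = -q + 7  ⇒  9q = 7  ⇒  q = 7/9.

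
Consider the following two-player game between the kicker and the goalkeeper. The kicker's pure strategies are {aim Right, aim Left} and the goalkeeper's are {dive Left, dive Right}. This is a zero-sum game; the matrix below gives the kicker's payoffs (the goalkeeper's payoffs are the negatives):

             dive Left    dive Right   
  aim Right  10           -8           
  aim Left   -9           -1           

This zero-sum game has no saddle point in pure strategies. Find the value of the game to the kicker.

v = -41/13

The goalkeeper's mix must leave the kicker indifferent between aim Right and aim Left.
  the kicker's payoff from aim Right: q·10 + (1−q)·(-8) = 18q - 8
  the kicker's payoff from aim Left: q·(-9) + (1−q)·(-1) = -8q - 1
  18q - 8 = -8q - 1  ⇒  26q = 7  ⇒  q = 7/26.
The value is the kicker's expected payoff against this mix (using aim Right): (7/26)·10 + (19/26)·(-8) = -41/13.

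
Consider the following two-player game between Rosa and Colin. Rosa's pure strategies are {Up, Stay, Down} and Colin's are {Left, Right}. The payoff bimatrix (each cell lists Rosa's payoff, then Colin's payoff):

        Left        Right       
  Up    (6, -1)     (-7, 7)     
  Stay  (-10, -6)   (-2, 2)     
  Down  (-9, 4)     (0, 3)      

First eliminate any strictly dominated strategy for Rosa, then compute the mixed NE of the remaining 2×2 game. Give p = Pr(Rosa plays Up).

Rosa's strategy Stay is strictly dominated by Down: -9 > -10 and 0 > -2. Eliminate Stay.
In a mixed equilibrium Colin is indifferent between Left and Right; this condition fixes p.
  Colin's payoff to Left: p·(-1) + (1−p)·4 = -5p + 4
  Colin's payoff to Right: p·7 + (1−p)·3 = 4p + 3
  -5p + 4 = 4p + 3  ⇒  -9p = -1  ⇒  p = 1/9.

p = 1/9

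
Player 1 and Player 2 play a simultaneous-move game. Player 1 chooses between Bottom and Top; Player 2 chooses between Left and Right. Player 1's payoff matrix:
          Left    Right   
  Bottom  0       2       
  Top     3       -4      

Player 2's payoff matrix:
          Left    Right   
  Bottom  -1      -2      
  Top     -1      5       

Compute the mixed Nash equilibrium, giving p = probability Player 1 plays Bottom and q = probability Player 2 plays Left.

p = 6/7, q = 2/3

Set Player 2's expected payoff from Left equal to that from Right:
  Player 2's payoff from Left: p·(-1) + (1−p)·(-1) = -1
  Player 2's payoff from Right: p·(-2) + (1−p)·5 = -7p + 5
  -1 = -7p + 5  ⇒  7p = 6  ⇒  p = 6/7.
For Player 1 to be willing to mix, Player 1 must be indifferent between Bottom and Top, which pins down Player 2's mix.
  Player 1's payoff from Bottom: q·0 + (1−q)·2 = -2q + 2
  Player 1's payoff from Top: q·3 + (1−q)·(-4) = 7q - 4
  -2q + 2 = 7q - 4  ⇒  -9q = -6  ⇒  q = 2/3.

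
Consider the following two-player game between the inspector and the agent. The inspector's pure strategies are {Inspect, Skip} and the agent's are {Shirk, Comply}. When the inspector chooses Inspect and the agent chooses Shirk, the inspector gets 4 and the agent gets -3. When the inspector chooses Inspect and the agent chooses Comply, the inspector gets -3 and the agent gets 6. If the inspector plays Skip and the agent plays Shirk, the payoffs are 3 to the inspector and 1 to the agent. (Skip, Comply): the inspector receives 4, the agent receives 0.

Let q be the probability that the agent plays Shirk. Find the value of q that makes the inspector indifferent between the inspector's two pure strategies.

q = 7/8

In a mixed equilibrium the inspector is indifferent between Inspect and Skip; this condition fixes q.
  the inspector's payoff to Inspect: q·4 + (1−q)·(-3) = 7q - 3
  the inspector's payoff to Skip: q·3 + (1−q)·4 = -q + 4
  7q - 3 = -q + 4  ⇒  8q = 7  ⇒  q = 7/8.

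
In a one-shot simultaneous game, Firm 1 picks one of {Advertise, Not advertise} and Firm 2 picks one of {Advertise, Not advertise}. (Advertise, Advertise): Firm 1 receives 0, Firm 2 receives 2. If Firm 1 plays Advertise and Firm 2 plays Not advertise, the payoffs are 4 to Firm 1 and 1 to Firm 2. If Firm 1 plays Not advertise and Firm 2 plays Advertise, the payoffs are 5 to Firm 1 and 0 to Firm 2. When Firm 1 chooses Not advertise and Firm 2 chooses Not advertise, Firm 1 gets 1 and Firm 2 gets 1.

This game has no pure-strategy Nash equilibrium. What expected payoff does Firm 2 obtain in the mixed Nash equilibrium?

For Firm 2 to be willing to mix, Firm 2 must be indifferent between Advertise and Not advertise, which pins down Firm 1's mix.
  Firm 2's payoff from Advertise: p·2 + (1−p)·0 = 2p
  Firm 2's payoff from Not advertise: p·1 + (1−p)·1 = 1
  2p = 1  ⇒  2p = 1  ⇒  p = 1/2.
At equilibrium Firm 2 is indifferent across columns, so Firm 2's payoff equals the payoff from Advertise: (1/2)·2 + (1/2)·0 = 1.

1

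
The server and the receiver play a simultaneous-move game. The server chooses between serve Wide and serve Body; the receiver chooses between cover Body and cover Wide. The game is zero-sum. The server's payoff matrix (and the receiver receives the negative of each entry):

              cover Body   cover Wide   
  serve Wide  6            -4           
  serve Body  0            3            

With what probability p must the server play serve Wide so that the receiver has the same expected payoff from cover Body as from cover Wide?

The server's mix must leave the receiver indifferent between cover Body and cover Wide.
  the receiver's payoff from cover Body: p·(-6) + (1−p)·0 = -6p
  the receiver's payoff from cover Wide: p·4 + (1−p)·(-3) = 7p - 3
  -6p = 7p - 3  ⇒  -13p = -3  ⇒  p = 3/13.

p = 3/13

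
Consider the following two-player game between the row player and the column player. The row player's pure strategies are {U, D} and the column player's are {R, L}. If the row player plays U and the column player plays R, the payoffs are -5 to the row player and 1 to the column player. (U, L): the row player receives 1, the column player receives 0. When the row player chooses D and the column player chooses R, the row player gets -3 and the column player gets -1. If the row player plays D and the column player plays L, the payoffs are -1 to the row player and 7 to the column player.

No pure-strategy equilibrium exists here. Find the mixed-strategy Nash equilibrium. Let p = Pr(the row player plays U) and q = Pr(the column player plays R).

p = 8/9, q = 1/2

Set the column player's expected payoff from R equal to that from L:
  the column player's expected payoff from R: p·1 + (1−p)·(-1) = 2p - 1
  the column player's expected payoff from L: p·0 + (1−p)·7 = -7p + 7
  2p - 1 = -7p + 7  ⇒  9p = 8  ⇒  p = 8/9.
The row player's indifference between U and D determines the column player's mixing probability q:
  the row player's payoff from U: q·(-5) + (1−q)·1 = -6q + 1
  the row player's payoff from D: q·(-3) + (1−q)·(-1) = -2q - 1
  -6q + 1 = -2q - 1  ⇒  -4q = -2  ⇒  q = 1/2.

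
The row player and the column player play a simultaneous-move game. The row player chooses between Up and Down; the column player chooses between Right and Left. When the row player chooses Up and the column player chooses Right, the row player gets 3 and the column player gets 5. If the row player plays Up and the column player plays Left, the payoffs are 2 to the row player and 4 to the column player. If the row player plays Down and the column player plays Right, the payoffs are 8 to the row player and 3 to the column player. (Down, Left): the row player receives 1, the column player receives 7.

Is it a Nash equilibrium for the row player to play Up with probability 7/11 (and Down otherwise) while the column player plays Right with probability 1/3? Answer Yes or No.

Given the row player's mix p = 7/11, the column player's payoff from Right is 47/11 but from Left is 56/11. The column player strictly prefers Left, so the column player would not mix.
So the proposed profile is not a Nash equilibrium.

No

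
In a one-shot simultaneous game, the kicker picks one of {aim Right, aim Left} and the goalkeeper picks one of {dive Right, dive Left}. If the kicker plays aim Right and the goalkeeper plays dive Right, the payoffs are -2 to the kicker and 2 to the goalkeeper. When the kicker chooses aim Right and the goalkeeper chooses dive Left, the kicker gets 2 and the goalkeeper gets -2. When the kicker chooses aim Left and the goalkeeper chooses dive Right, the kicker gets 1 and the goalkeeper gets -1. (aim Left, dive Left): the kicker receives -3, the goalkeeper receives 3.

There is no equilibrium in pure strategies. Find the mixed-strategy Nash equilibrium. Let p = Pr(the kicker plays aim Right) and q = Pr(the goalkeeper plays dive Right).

For the goalkeeper to be willing to mix, the goalkeeper must be indifferent between dive Right and dive Left, which pins down the kicker's mix.
  the goalkeeper's payoff to dive Right: p·2 + (1−p)·(-1) = 3p - 1
  the goalkeeper's payoff to dive Left: p·(-2) + (1−p)·3 = -5p + 3
  3p - 1 = -5p + 3  ⇒  8p = 4  ⇒  p = 1/2.
In a mixed equilibrium the kicker is indifferent between aim Right and aim Left; this condition fixes q.
  the kicker's payoff from aim Right: q·(-2) + (1−q)·2 = -4q + 2
  the kicker's payoff from aim Left: q·1 + (1−q)·(-3) = 4q - 3
  -4q + 2 = 4q - 3  ⇒  -8q = -5  ⇒  q = 5/8.

p = 1/2, q = 5/8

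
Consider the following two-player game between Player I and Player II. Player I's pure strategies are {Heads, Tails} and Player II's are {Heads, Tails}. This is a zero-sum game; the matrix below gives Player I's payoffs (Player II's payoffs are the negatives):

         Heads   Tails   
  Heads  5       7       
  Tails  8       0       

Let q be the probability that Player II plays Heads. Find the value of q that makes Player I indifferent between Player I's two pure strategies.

q = 7/10

For Player I to be willing to mix, Player I must be indifferent between Heads and Tails, which pins down Player II's mix.
  Player I's expected payoff from Heads: q·5 + (1−q)·7 = -2q + 7
  Player I's expected payoff from Tails: q·8 + (1−q)·0 = 8q
  -2q + 7 = 8q  ⇒  -10q = -7  ⇒  q = 7/10.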